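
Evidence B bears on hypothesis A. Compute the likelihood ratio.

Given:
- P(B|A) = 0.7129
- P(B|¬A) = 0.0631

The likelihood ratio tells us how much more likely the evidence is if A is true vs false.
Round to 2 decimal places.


Likelihood Ratio (LR) = P(B|A) / P(B|¬A)

LR = 0.7129 / 0.0631
   = 11.30

The evidence is 11.30 times more likely if A is true than if A is false.
Since LR > 1, the evidence supports A over ¬A.


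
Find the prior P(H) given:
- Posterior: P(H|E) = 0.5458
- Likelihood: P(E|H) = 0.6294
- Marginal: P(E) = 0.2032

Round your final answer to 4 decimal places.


From Bayes' theorem: P(H|E) = P(E|H) × P(H) / P(E)

Rearranging for P(H):
P(H) = P(H|E) × P(E) / P(E|H)
     = 0.5458 × 0.2032 / 0.6294
     = 0.11090656 / 0.6294
     = 0.1762


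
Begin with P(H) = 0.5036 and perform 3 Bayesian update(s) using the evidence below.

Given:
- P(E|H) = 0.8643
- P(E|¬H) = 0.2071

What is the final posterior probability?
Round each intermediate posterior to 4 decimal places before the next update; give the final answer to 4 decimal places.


Sequential Bayesian updating:

Initial prior: P(H) = 0.5036

Update 1:
  P(E) = 0.8643 × 0.5036 + 0.2071 × 0.4964 = 0.43526148 + 0.10280444 = 0.53806592
  P(H|E) = 0.43526148 / 0.53806592 = 0.8089

Update 2:
  P(E) = 0.8643 × 0.8089 + 0.2071 × 0.1911 = 0.69913227 + 0.03957681 = 0.73870908
  P(H|E) = 0.69913227 / 0.73870908 = 0.9464

Update 3:
  P(E) = 0.8643 × 0.9464 + 0.2071 × 0.0536 = 0.81797352 + 0.01110056 = 0.82907408
  P(H|E) = 0.81797352 / 0.82907408 = 0.9866

Final posterior: 0.9866


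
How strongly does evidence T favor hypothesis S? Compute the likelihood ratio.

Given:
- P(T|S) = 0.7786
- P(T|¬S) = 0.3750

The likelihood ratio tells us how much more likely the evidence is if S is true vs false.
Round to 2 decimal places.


Likelihood Ratio (LR) = P(T|S) / P(T|¬S)

LR = 0.7786 / 0.3750
   = 2.08

The evidence is 2.08 times more likely if S is true than if S is false.
Because LR exceeds 1, T is evidence for S.


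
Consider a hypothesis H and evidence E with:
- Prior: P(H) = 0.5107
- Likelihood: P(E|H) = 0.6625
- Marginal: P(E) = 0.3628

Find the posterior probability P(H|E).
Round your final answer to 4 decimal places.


Using Bayes' theorem:

P(H|E) = P(E|H) × P(H) / P(E)
       = 0.6625 × 0.5107 / 0.3628
       = 0.33833875 / 0.3628
       = 0.9326

The evidence strengthens our belief in H.
Prior: 0.5107 → Posterior: 0.9326


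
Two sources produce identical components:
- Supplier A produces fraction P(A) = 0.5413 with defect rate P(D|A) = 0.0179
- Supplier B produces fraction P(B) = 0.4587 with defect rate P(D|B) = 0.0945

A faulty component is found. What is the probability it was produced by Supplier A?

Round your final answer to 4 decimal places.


Let A = from Supplier A, D = faulty

Given:
- P(A) = 0.5413, P(B) = 0.4587
- P(D|A) = 0.0179, P(D|B) = 0.0945

Step 1: Find P(D)
P(D) = P(D|A)P(A) + P(D|B)P(B)
     = 0.0179 × 0.5413 + 0.0945 × 0.4587
     = 0.00968927 + 0.04334715
     = 0.05303642

Step 2: Apply Bayes' theorem
P(A|D) = P(D|A)P(A) / P(D)
       = 0.00968927 / 0.05303642
       = 0.1827


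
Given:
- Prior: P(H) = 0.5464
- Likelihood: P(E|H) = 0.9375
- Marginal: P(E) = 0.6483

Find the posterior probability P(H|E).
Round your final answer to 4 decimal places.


Using Bayes' theorem:

P(H|E) = P(E|H) × P(H) / P(E)
       = 0.9375 × 0.5464 / 0.6483
       = 0.51225000 / 0.6483
       = 0.7901

The evidence strengthens our belief in H.
Prior: 0.5464 → Posterior: 0.7901


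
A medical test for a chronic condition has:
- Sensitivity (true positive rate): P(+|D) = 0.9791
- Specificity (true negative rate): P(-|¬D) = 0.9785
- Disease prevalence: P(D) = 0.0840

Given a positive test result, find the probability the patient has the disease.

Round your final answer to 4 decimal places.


Let D = has disease, + = positive test

Given:
- P(D) = 0.0840 (prevalence)
- P(+|D) = 0.9791 (sensitivity)
- P(-|¬D) = 0.9785 (specificity)
- P(+|¬D) = 0.0215 (false positive rate = 1 - specificity)

Step 1: Find P(+)
P(+) = P(+|D)P(D) + P(+|¬D)P(¬D)
     = 0.9791 × 0.0840 + 0.0215 × 0.9160
     = 0.08224440 + 0.01969400
     = 0.10193840

Step 2: Apply Bayes' theorem for P(D|+)
P(D|+) = P(+|D)P(D) / P(+)
       = 0.08224440 / 0.10193840
       = 0.8068


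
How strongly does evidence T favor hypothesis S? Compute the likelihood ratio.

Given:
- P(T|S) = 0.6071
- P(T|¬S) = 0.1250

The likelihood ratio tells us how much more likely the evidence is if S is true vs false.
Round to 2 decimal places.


Likelihood Ratio (LR) = P(T|S) / P(T|¬S)

LR = 0.6071 / 0.1250
   = 4.86

The evidence is 4.86 times more likely if S is true than if S is false.
Since LR > 1, the evidence supports S over ¬S.


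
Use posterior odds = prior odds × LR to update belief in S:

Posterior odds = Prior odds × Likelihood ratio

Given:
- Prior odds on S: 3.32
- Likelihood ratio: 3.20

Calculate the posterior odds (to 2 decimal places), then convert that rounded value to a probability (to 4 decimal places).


Step 1: Calculate posterior odds
Posterior odds = Prior odds × LR
               = 3.32 × 3.20
               = 10.62

Step 2: Convert to probability
P(S|E) = Posterior odds / (1 + Posterior odds)
       = 10.62 / (1 + 10.62)
       = 10.62 / 11.62
       = 0.9139

The evidence increased P(S) from 0.7685 to 0.9139.


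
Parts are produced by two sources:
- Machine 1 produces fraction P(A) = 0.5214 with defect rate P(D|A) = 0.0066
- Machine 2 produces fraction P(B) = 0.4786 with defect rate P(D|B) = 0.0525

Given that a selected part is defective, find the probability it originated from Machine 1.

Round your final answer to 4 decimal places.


Let A = from Machine 1, D = defective

Given:
- P(A) = 0.5214, P(B) = 0.4786
- P(D|A) = 0.0066, P(D|B) = 0.0525

Step 1: Find P(D)
P(D) = P(D|A)P(A) + P(D|B)P(B)
     = 0.0066 × 0.5214 + 0.0525 × 0.4786
     = 0.00344124 + 0.02512650
     = 0.02856774

Step 2: Apply Bayes' theorem
P(A|D) = P(D|A)P(A) / P(D)
       = 0.00344124 / 0.02856774
       = 0.1205


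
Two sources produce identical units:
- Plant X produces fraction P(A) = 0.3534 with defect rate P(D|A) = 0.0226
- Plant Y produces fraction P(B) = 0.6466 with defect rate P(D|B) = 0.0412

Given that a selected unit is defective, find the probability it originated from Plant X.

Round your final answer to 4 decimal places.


Let A = from Plant X, D = defective

Given:
- P(A) = 0.3534, P(B) = 0.6466
- P(D|A) = 0.0226, P(D|B) = 0.0412

Step 1: Find P(D)
P(D) = P(D|A)P(A) + P(D|B)P(B)
     = 0.0226 × 0.3534 + 0.0412 × 0.6466
     = 0.00798684 + 0.02663992
     = 0.03462676

Step 2: Apply Bayes' theorem
P(A|D) = P(D|A)P(A) / P(D)
       = 0.00798684 / 0.03462676
       = 0.2307


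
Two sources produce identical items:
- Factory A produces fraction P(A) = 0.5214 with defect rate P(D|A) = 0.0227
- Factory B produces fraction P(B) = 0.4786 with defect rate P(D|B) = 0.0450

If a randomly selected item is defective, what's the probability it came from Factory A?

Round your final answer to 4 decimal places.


Let A = from Factory A, D = defective

Given:
- P(A) = 0.5214, P(B) = 0.4786
- P(D|A) = 0.0227, P(D|B) = 0.0450

Step 1: Find P(D)
P(D) = P(D|A)P(A) + P(D|B)P(B)
     = 0.0227 × 0.5214 + 0.0450 × 0.4786
     = 0.01183578 + 0.02153700
     = 0.03337278

Step 2: Apply Bayes' theorem
P(A|D) = P(D|A)P(A) / P(D)
       = 0.01183578 / 0.03337278
       = 0.3547


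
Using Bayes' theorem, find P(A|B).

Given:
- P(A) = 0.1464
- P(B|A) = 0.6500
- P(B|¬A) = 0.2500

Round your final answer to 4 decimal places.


Bayes' theorem: P(A|B) = P(B|A) × P(A) / P(B)

Step 1: Calculate P(B) using law of total probability
P(B) = P(B|A)P(A) + P(B|¬A)P(¬A)
     = 0.6500 × 0.1464 + 0.2500 × 0.8536
     = 0.09516000 + 0.21340000
     = 0.30856000

Step 2: Apply Bayes' theorem
P(A|B) = P(B|A) × P(A) / P(B)
       = 0.09516000 / 0.30856000
       = 0.3084


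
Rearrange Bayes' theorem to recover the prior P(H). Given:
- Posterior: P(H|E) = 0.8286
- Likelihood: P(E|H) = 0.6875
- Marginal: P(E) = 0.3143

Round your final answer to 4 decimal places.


From Bayes' theorem: P(H|E) = P(E|H) × P(H) / P(E)

Rearranging for P(H):
P(H) = P(H|E) × P(E) / P(E|H)
     = 0.8286 × 0.3143 / 0.6875
     = 0.26042898 / 0.6875
     = 0.3788


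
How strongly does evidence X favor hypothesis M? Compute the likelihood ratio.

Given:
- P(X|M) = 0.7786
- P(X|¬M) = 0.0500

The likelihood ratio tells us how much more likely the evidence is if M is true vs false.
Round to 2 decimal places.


Likelihood Ratio (LR) = P(X|M) / P(X|¬M)

LR = 0.7786 / 0.0500
   = 15.57

The evidence is 15.57 times more likely if M is true than if M is false.
Because LR exceeds 1, X is evidence for M.


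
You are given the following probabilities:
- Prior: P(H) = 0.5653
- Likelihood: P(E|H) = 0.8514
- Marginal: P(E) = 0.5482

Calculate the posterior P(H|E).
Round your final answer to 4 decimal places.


Using Bayes' theorem:

P(H|E) = P(E|H) × P(H) / P(E)
       = 0.8514 × 0.5653 / 0.5482
       = 0.48129642 / 0.5482
       = 0.8780

The evidence strengthens our belief in H.
Prior: 0.5653 → Posterior: 0.8780


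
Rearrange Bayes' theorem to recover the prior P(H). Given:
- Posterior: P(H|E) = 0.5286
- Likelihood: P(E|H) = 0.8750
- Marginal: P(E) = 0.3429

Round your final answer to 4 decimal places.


From Bayes' theorem: P(H|E) = P(E|H) × P(H) / P(E)

Rearranging for P(H):
P(H) = P(H|E) × P(E) / P(E|H)
     = 0.5286 × 0.3429 / 0.8750
     = 0.18125694 / 0.8750
     = 0.2072


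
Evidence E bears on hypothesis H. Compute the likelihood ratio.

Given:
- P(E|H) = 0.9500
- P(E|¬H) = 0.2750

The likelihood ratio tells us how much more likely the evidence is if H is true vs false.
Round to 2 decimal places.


Likelihood Ratio (LR) = P(E|H) / P(E|¬H)

LR = 0.9500 / 0.2750
   = 3.45

The evidence is 3.45 times more likely if H is true than if H is false.
Because LR exceeds 1, E is evidence for H.


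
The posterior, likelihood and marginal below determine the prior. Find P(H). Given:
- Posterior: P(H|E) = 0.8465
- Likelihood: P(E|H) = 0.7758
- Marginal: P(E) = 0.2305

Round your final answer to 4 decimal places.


From Bayes' theorem: P(H|E) = P(E|H) × P(H) / P(E)

Rearranging for P(H):
P(H) = P(H|E) × P(E) / P(E|H)
     = 0.8465 × 0.2305 / 0.7758
     = 0.19511825 / 0.7758
     = 0.2515


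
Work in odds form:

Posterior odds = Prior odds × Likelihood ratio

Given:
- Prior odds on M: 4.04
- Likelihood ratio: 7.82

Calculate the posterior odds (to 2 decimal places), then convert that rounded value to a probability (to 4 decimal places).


Step 1: Calculate posterior odds
Posterior odds = Prior odds × LR
               = 4.04 × 7.82
               = 31.59

Step 2: Convert to probability
P(M|E) = Posterior odds / (1 + Posterior odds)
       = 31.59 / (1 + 31.59)
       = 31.59 / 32.59
       = 0.9693

The evidence increased P(M) from 0.8016 to 0.9693.


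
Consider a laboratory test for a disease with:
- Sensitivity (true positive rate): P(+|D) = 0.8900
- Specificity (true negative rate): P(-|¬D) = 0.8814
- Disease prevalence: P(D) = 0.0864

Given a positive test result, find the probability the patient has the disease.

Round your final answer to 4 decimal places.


Let D = has disease, + = positive test

Given:
- P(D) = 0.0864 (prevalence)
- P(+|D) = 0.8900 (sensitivity)
- P(-|¬D) = 0.8814 (specificity)
- P(+|¬D) = 0.1186 (false positive rate = 1 - specificity)

Step 1: Find P(+)
P(+) = P(+|D)P(D) + P(+|¬D)P(¬D)
     = 0.8900 × 0.0864 + 0.1186 × 0.9136
     = 0.07689600 + 0.10835296
     = 0.18524896

Step 2: Apply Bayes' theorem for P(D|+)
P(D|+) = P(+|D)P(D) / P(+)
       = 0.07689600 / 0.18524896
       = 0.4151


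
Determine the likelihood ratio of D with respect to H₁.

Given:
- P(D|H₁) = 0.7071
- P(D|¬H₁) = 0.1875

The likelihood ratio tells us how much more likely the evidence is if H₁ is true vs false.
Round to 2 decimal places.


Likelihood Ratio (LR) = P(D|H₁) / P(D|¬H₁)

LR = 0.7071 / 0.1875
   = 3.77

The evidence is 3.77 times more likely if H₁ is true than if H₁ is false.
LR > 1, so observing D raises the odds in favor of H₁.


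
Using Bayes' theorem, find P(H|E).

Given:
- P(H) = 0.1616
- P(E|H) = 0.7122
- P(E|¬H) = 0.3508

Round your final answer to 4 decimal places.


Bayes' theorem: P(H|E) = P(E|H) × P(H) / P(E)

Step 1: Calculate P(E) using law of total probability
P(E) = P(E|H)P(H) + P(E|¬H)P(¬H)
     = 0.7122 × 0.1616 + 0.3508 × 0.8384
     = 0.11509152 + 0.29411072
     = 0.40920224

Step 2: Apply Bayes' theorem
P(H|E) = P(E|H) × P(H) / P(E)
       = 0.11509152 / 0.40920224
       = 0.2813


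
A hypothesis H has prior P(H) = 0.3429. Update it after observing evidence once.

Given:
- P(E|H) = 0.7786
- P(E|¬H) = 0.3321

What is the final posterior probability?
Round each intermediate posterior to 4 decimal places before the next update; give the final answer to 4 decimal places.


Sequential Bayesian updating:

Initial prior: P(H) = 0.3429

Update 1:
  P(E) = 0.7786 × 0.3429 + 0.3321 × 0.6571 = 0.26698194 + 0.21822291 = 0.48520485
  P(H|E) = 0.26698194 / 0.48520485 = 0.5502

Final posterior: 0.5502


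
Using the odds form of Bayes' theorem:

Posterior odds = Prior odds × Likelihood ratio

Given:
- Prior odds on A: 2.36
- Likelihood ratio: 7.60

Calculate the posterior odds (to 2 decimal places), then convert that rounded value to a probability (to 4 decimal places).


Step 1: Calculate posterior odds
Posterior odds = Prior odds × LR
               = 2.36 × 7.60
               = 17.94

Step 2: Convert to probability
P(A|E) = Posterior odds / (1 + Posterior odds)
       = 17.94 / (1 + 17.94)
       = 17.94 / 18.94
       = 0.9472

The evidence increased P(A) from 0.7024 to 0.9472.


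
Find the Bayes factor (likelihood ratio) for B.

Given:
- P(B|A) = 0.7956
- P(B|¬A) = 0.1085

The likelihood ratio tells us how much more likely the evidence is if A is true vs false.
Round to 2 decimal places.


Likelihood Ratio (LR) = P(B|A) / P(B|¬A)

LR = 0.7956 / 0.1085
   = 7.33

The evidence is 7.33 times more likely if A is true than if A is false.
Since LR > 1, the evidence supports A over ¬A.


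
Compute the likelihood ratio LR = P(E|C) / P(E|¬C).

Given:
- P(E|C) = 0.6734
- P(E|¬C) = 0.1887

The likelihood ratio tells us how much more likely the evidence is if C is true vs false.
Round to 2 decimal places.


Likelihood Ratio (LR) = P(E|C) / P(E|¬C)

LR = 0.6734 / 0.1887
   = 3.57

The evidence is 3.57 times more likely if C is true than if C is false.
LR > 1, so observing E raises the odds in favor of C.


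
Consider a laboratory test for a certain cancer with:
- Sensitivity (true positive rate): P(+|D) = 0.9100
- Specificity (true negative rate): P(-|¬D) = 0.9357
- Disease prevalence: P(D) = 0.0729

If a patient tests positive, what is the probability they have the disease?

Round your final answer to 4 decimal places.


Let D = has disease, + = positive test

Given:
- P(D) = 0.0729 (prevalence)
- P(+|D) = 0.9100 (sensitivity)
- P(-|¬D) = 0.9357 (specificity)
- P(+|¬D) = 0.0643 (false positive rate = 1 - specificity)

Step 1: Find P(+)
P(+) = P(+|D)P(D) + P(+|¬D)P(¬D)
     = 0.9100 × 0.0729 + 0.0643 × 0.9271
     = 0.06633900 + 0.05961253
     = 0.12595153

Step 2: Apply Bayes' theorem for P(D|+)
P(D|+) = P(+|D)P(D) / P(+)
       = 0.06633900 / 0.12595153
       = 0.5267


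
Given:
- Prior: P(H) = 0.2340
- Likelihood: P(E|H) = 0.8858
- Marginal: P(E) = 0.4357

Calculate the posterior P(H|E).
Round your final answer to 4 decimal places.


Using Bayes' theorem:

P(H|E) = P(E|H) × P(H) / P(E)
       = 0.8858 × 0.2340 / 0.4357
       = 0.20727720 / 0.4357
       = 0.4757

The evidence strengthens our belief in H.
Prior: 0.2340 → Posterior: 0.4757


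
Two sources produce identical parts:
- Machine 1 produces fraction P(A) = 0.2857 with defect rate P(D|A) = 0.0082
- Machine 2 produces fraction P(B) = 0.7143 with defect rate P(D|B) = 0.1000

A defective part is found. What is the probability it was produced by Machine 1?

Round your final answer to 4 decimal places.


Let A = from Machine 1, D = defective

Given:
- P(A) = 0.2857, P(B) = 0.7143
- P(D|A) = 0.0082, P(D|B) = 0.1000

Step 1: Find P(D)
P(D) = P(D|A)P(A) + P(D|B)P(B)
     = 0.0082 × 0.2857 + 0.1000 × 0.7143
     = 0.00234274 + 0.07143000
     = 0.07377274

Step 2: Apply Bayes' theorem
P(A|D) = P(D|A)P(A) / P(D)
       = 0.00234274 / 0.07377274
       = 0.0318


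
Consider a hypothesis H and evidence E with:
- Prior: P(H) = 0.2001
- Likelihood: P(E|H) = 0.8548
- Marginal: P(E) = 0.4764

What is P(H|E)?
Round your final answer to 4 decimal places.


Using Bayes' theorem:

P(H|E) = P(E|H) × P(H) / P(E)
       = 0.8548 × 0.2001 / 0.4764
       = 0.17104548 / 0.4764
       = 0.3590

The evidence strengthens our belief in H.
Prior: 0.2001 → Posterior: 0.3590


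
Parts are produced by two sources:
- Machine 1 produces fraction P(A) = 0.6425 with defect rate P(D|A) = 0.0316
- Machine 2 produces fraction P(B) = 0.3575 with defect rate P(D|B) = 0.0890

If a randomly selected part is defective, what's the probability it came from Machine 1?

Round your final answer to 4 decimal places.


Let A = from Machine 1, D = defective

Given:
- P(A) = 0.6425, P(B) = 0.3575
- P(D|A) = 0.0316, P(D|B) = 0.0890

Step 1: Find P(D)
P(D) = P(D|A)P(A) + P(D|B)P(B)
     = 0.0316 × 0.6425 + 0.0890 × 0.3575
     = 0.02030300 + 0.03181750
     = 0.05212050

Step 2: Apply Bayes' theorem
P(A|D) = P(D|A)P(A) / P(D)
       = 0.02030300 / 0.05212050
       = 0.3895


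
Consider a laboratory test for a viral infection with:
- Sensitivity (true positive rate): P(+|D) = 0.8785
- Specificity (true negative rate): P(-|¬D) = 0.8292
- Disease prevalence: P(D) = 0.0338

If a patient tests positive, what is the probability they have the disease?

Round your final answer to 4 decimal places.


Let D = has disease, + = positive test

Given:
- P(D) = 0.0338 (prevalence)
- P(+|D) = 0.8785 (sensitivity)
- P(-|¬D) = 0.8292 (specificity)
- P(+|¬D) = 0.1708 (false positive rate = 1 - specificity)

Step 1: Find P(+)
P(+) = P(+|D)P(D) + P(+|¬D)P(¬D)
     = 0.8785 × 0.0338 + 0.1708 × 0.9662
     = 0.02969330 + 0.16502696
     = 0.19472026

Step 2: Apply Bayes' theorem for P(D|+)
P(D|+) = P(+|D)P(D) / P(+)
       = 0.02969330 / 0.19472026
       = 0.1525


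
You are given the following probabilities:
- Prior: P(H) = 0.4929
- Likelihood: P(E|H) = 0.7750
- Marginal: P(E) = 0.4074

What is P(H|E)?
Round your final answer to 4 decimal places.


Using Bayes' theorem:

P(H|E) = P(E|H) × P(H) / P(E)
       = 0.7750 × 0.4929 / 0.4074
       = 0.38199750 / 0.4074
       = 0.9376

The evidence strengthens our belief in H.
Prior: 0.4929 → Posterior: 0.9376


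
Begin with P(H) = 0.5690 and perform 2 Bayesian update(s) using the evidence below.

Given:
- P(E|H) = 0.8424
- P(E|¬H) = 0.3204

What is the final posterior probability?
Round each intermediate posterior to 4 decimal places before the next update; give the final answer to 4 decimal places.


Sequential Bayesian updating:

Initial prior: P(H) = 0.5690

Update 1:
  P(E) = 0.8424 × 0.5690 + 0.3204 × 0.4310 = 0.47932560 + 0.13809240 = 0.61741800
  P(H|E) = 0.47932560 / 0.61741800 = 0.7763

Update 2:
  P(E) = 0.8424 × 0.7763 + 0.3204 × 0.2237 = 0.65395512 + 0.07167348 = 0.72562860
  P(H|E) = 0.65395512 / 0.72562860 = 0.9012

Final posterior: 0.9012


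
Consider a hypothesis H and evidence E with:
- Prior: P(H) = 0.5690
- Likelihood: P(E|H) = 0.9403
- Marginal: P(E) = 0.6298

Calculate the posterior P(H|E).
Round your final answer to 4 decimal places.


Using Bayes' theorem:

P(H|E) = P(E|H) × P(H) / P(E)
       = 0.9403 × 0.5690 / 0.6298
       = 0.53503070 / 0.6298
       = 0.8495

The evidence strengthens our belief in H.
Prior: 0.5690 → Posterior: 0.8495


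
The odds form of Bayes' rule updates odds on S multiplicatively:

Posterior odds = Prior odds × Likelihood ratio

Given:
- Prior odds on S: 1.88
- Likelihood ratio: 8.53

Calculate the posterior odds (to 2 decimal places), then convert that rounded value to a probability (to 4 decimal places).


Step 1: Calculate posterior odds
Posterior odds = Prior odds × LR
               = 1.88 × 8.53
               = 16.04

Step 2: Convert to probability
P(S|E) = Posterior odds / (1 + Posterior odds)
       = 16.04 / (1 + 16.04)
       = 16.04 / 17.04
       = 0.9413

The evidence increased P(S) from 0.6528 to 0.9413.


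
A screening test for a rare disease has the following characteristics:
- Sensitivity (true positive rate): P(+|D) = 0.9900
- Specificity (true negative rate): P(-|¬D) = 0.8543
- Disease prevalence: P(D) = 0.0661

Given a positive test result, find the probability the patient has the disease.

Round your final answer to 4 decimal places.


Let D = has disease, + = positive test

Given:
- P(D) = 0.0661 (prevalence)
- P(+|D) = 0.9900 (sensitivity)
- P(-|¬D) = 0.8543 (specificity)
- P(+|¬D) = 0.1457 (false positive rate = 1 - specificity)

Step 1: Find P(+)
P(+) = P(+|D)P(D) + P(+|¬D)P(¬D)
     = 0.9900 × 0.0661 + 0.1457 × 0.9339
     = 0.06543900 + 0.13606923
     = 0.20150823

Step 2: Apply Bayes' theorem for P(D|+)
P(D|+) = P(+|D)P(D) / P(+)
       = 0.06543900 / 0.20150823
       = 0.3247


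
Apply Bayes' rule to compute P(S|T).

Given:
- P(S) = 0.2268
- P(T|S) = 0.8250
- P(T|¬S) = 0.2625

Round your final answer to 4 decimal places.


Bayes' theorem: P(S|T) = P(T|S) × P(S) / P(T)

Step 1: Calculate P(T) using law of total probability
P(T) = P(T|S)P(S) + P(T|¬S)P(¬S)
     = 0.8250 × 0.2268 + 0.2625 × 0.7732
     = 0.18711000 + 0.20296500
     = 0.39007500

Step 2: Apply Bayes' theorem
P(S|T) = P(T|S) × P(S) / P(T)
       = 0.18711000 / 0.39007500
       = 0.4797


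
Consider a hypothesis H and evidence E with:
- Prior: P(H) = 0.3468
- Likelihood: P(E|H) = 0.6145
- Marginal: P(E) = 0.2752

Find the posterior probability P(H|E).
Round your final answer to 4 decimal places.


Using Bayes' theorem:

P(H|E) = P(E|H) × P(H) / P(E)
       = 0.6145 × 0.3468 / 0.2752
       = 0.21310860 / 0.2752
       = 0.7744

The evidence strengthens our belief in H.
Prior: 0.3468 → Posterior: 0.7744


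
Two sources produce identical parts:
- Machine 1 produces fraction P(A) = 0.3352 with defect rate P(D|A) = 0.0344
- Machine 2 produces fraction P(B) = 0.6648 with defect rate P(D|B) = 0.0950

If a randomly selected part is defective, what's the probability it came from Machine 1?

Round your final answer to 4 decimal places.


Let A = from Machine 1, D = defective

Given:
- P(A) = 0.3352, P(B) = 0.6648
- P(D|A) = 0.0344, P(D|B) = 0.0950

Step 1: Find P(D)
P(D) = P(D|A)P(A) + P(D|B)P(B)
     = 0.0344 × 0.3352 + 0.0950 × 0.6648
     = 0.01153088 + 0.06315600
     = 0.07468688

Step 2: Apply Bayes' theorem
P(A|D) = P(D|A)P(A) / P(D)
       = 0.01153088 / 0.07468688
       = 0.1544


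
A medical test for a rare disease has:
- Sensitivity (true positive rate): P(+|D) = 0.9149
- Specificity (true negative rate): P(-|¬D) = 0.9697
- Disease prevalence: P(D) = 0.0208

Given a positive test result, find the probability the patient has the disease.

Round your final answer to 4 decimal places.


Let D = has disease, + = positive test

Given:
- P(D) = 0.0208 (prevalence)
- P(+|D) = 0.9149 (sensitivity)
- P(-|¬D) = 0.9697 (specificity)
- P(+|¬D) = 0.0303 (false positive rate = 1 - specificity)

Step 1: Find P(+)
P(+) = P(+|D)P(D) + P(+|¬D)P(¬D)
     = 0.9149 × 0.0208 + 0.0303 × 0.9792
     = 0.01902992 + 0.02966976
     = 0.04869968

Step 2: Apply Bayes' theorem for P(D|+)
P(D|+) = P(+|D)P(D) / P(+)
       = 0.01902992 / 0.04869968
       = 0.3908


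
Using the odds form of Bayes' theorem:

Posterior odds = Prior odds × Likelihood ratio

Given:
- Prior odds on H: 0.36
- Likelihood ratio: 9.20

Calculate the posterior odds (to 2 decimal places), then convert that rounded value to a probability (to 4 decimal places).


Step 1: Calculate posterior odds
Posterior odds = Prior odds × LR
               = 0.36 × 9.20
               = 3.31

Step 2: Convert to probability
P(H|E) = Posterior odds / (1 + Posterior odds)
       = 3.31 / (1 + 3.31)
       = 3.31 / 4.31
       = 0.7680

The evidence increased P(H) from 0.2647 to 0.7680.


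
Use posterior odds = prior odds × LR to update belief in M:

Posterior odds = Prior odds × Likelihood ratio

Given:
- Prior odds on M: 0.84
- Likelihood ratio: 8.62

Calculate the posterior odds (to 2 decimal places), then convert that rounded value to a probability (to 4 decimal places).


Step 1: Calculate posterior odds
Posterior odds = Prior odds × LR
               = 0.84 × 8.62
               = 7.24

Step 2: Convert to probability
P(M|E) = Posterior odds / (1 + Posterior odds)
       = 7.24 / (1 + 7.24)
       = 7.24 / 8.24
       = 0.8786

The evidence increased P(M) from 0.4565 to 0.8786.


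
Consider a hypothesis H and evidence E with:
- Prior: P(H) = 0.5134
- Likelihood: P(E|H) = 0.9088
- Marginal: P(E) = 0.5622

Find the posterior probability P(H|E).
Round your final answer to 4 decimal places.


Using Bayes' theorem:

P(H|E) = P(E|H) × P(H) / P(E)
       = 0.9088 × 0.5134 / 0.5622
       = 0.46657792 / 0.5622
       = 0.8299

The evidence strengthens our belief in H.
Prior: 0.5134 → Posterior: 0.8299


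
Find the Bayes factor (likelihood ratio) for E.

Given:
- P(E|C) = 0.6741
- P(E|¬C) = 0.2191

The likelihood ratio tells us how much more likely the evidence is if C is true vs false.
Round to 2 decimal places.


Likelihood Ratio (LR) = P(E|C) / P(E|¬C)

LR = 0.6741 / 0.2191
   = 3.08

The evidence is 3.08 times more likely if C is true than if C is false.
Because LR exceeds 1, E is evidence for C.


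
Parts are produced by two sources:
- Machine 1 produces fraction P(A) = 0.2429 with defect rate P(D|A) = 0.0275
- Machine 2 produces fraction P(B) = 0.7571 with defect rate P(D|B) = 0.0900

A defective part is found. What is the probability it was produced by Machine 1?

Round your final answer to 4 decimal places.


Let A = from Machine 1, D = defective

Given:
- P(A) = 0.2429, P(B) = 0.7571
- P(D|A) = 0.0275, P(D|B) = 0.0900

Step 1: Find P(D)
P(D) = P(D|A)P(A) + P(D|B)P(B)
     = 0.0275 × 0.2429 + 0.0900 × 0.7571
     = 0.00667975 + 0.06813900
     = 0.07481875

Step 2: Apply Bayes' theorem
P(A|D) = P(D|A)P(A) / P(D)
       = 0.00667975 / 0.07481875
       = 0.0893


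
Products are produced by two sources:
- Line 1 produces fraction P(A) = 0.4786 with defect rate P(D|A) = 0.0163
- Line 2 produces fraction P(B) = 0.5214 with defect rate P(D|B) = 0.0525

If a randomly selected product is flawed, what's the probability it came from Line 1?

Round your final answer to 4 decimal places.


Let A = from Line 1, D = flawed

Given:
- P(A) = 0.4786, P(B) = 0.5214
- P(D|A) = 0.0163, P(D|B) = 0.0525

Step 1: Find P(D)
P(D) = P(D|A)P(A) + P(D|B)P(B)
     = 0.0163 × 0.4786 + 0.0525 × 0.5214
     = 0.00780118 + 0.02737350
     = 0.03517468

Step 2: Apply Bayes' theorem
P(A|D) = P(D|A)P(A) / P(D)
       = 0.00780118 / 0.03517468
       = 0.2218


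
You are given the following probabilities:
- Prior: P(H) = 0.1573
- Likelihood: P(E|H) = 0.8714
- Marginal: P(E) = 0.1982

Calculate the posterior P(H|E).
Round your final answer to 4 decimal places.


Using Bayes' theorem:

P(H|E) = P(E|H) × P(H) / P(E)
       = 0.8714 × 0.1573 / 0.1982
       = 0.13707122 / 0.1982
       = 0.6916

The evidence strengthens our belief in H.
Prior: 0.1573 → Posterior: 0.6916


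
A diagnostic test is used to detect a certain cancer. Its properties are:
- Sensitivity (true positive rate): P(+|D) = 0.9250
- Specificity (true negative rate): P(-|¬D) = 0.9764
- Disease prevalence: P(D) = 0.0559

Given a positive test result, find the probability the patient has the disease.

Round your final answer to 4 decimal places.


Let D = has disease, + = positive test

Given:
- P(D) = 0.0559 (prevalence)
- P(+|D) = 0.9250 (sensitivity)
- P(-|¬D) = 0.9764 (specificity)
- P(+|¬D) = 0.0236 (false positive rate = 1 - specificity)

Step 1: Find P(+)
P(+) = P(+|D)P(D) + P(+|¬D)P(¬D)
     = 0.9250 × 0.0559 + 0.0236 × 0.9441
     = 0.05170750 + 0.02228076
     = 0.07398826

Step 2: Apply Bayes' theorem for P(D|+)
P(D|+) = P(+|D)P(D) / P(+)
       = 0.05170750 / 0.07398826
       = 0.6989


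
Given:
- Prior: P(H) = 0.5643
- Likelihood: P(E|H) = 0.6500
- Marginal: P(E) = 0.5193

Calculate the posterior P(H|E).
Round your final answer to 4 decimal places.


Using Bayes' theorem:

P(H|E) = P(E|H) × P(H) / P(E)
       = 0.6500 × 0.5643 / 0.5193
       = 0.36679500 / 0.5193
       = 0.7063

The evidence strengthens our belief in H.
Prior: 0.5643 → Posterior: 0.7063


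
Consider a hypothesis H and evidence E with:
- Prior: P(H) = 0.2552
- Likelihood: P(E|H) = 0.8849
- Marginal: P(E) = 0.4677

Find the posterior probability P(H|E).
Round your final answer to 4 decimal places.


Using Bayes' theorem:

P(H|E) = P(E|H) × P(H) / P(E)
       = 0.8849 × 0.2552 / 0.4677
       = 0.22582648 / 0.4677
       = 0.4828

The evidence strengthens our belief in H.
Prior: 0.2552 → Posterior: 0.4828


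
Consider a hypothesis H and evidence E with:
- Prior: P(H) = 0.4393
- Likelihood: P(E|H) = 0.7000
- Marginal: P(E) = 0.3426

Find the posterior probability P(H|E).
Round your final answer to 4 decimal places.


Using Bayes' theorem:

P(H|E) = P(E|H) × P(H) / P(E)
       = 0.7000 × 0.4393 / 0.3426
       = 0.30751000 / 0.3426
       = 0.8976

The evidence strengthens our belief in H.
Prior: 0.4393 → Posterior: 0.8976


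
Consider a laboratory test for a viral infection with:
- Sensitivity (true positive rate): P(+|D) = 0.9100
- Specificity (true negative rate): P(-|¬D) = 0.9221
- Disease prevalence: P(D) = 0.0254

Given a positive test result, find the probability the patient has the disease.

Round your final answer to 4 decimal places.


Let D = has disease, + = positive test

Given:
- P(D) = 0.0254 (prevalence)
- P(+|D) = 0.9100 (sensitivity)
- P(-|¬D) = 0.9221 (specificity)
- P(+|¬D) = 0.0779 (false positive rate = 1 - specificity)

Step 1: Find P(+)
P(+) = P(+|D)P(D) + P(+|¬D)P(¬D)
     = 0.9100 × 0.0254 + 0.0779 × 0.9746
     = 0.02311400 + 0.07592134
     = 0.09903534

Step 2: Apply Bayes' theorem for P(D|+)
P(D|+) = P(+|D)P(D) / P(+)
       = 0.02311400 / 0.09903534
       = 0.2334


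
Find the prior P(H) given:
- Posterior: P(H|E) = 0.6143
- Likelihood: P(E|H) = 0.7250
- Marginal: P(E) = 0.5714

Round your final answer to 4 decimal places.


From Bayes' theorem: P(H|E) = P(E|H) × P(H) / P(E)

Rearranging for P(H):
P(H) = P(H|E) × P(E) / P(E|H)
     = 0.6143 × 0.5714 / 0.7250
     = 0.35101102 / 0.7250
     = 0.4842


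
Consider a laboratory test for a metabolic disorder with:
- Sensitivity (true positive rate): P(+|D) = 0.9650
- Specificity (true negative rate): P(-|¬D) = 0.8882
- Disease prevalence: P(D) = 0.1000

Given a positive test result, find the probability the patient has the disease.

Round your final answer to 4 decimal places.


Let D = has disease, + = positive test

Given:
- P(D) = 0.1000 (prevalence)
- P(+|D) = 0.9650 (sensitivity)
- P(-|¬D) = 0.8882 (specificity)
- P(+|¬D) = 0.1118 (false positive rate = 1 - specificity)

Step 1: Find P(+)
P(+) = P(+|D)P(D) + P(+|¬D)P(¬D)
     = 0.9650 × 0.1000 + 0.1118 × 0.9000
     = 0.09650000 + 0.10062000
     = 0.19712000

Step 2: Apply Bayes' theorem for P(D|+)
P(D|+) = P(+|D)P(D) / P(+)
       = 0.09650000 / 0.19712000
       = 0.4895


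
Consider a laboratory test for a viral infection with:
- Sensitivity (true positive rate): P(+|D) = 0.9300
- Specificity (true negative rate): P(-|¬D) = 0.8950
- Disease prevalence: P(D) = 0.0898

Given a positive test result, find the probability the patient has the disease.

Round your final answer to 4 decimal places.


Let D = has disease, + = positive test

Given:
- P(D) = 0.0898 (prevalence)
- P(+|D) = 0.9300 (sensitivity)
- P(-|¬D) = 0.8950 (specificity)
- P(+|¬D) = 0.1050 (false positive rate = 1 - specificity)

Step 1: Find P(+)
P(+) = P(+|D)P(D) + P(+|¬D)P(¬D)
     = 0.9300 × 0.0898 + 0.1050 × 0.9102
     = 0.08351400 + 0.09557100
     = 0.17908500

Step 2: Apply Bayes' theorem for P(D|+)
P(D|+) = P(+|D)P(D) / P(+)
       = 0.08351400 / 0.17908500
       = 0.4663


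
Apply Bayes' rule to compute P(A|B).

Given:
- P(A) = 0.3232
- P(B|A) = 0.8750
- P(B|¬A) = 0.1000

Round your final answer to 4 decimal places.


Bayes' theorem: P(A|B) = P(B|A) × P(A) / P(B)

Step 1: Calculate P(B) using law of total probability
P(B) = P(B|A)P(A) + P(B|¬A)P(¬A)
     = 0.8750 × 0.3232 + 0.1000 × 0.6768
     = 0.28280000 + 0.06768000
     = 0.35048000

Step 2: Apply Bayes' theorem
P(A|B) = P(B|A) × P(A) / P(B)
       = 0.28280000 / 0.35048000
       = 0.8069


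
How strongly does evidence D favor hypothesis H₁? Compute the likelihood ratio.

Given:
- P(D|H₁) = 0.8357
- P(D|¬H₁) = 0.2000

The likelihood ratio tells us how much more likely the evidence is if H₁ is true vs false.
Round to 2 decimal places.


Likelihood Ratio (LR) = P(D|H₁) / P(D|¬H₁)

LR = 0.8357 / 0.2000
   = 4.18

The evidence is 4.18 times more likely if H₁ is true than if H₁ is false.
LR > 1, so observing D raises the odds in favor of H₁.


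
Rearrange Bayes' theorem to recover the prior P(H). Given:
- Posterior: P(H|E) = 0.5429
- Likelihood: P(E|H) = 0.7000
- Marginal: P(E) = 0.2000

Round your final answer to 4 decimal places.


From Bayes' theorem: P(H|E) = P(E|H) × P(H) / P(E)

Rearranging for P(H):
P(H) = P(H|E) × P(E) / P(E|H)
     = 0.5429 × 0.2000 / 0.7000
     = 0.10858000 / 0.7000
     = 0.1551


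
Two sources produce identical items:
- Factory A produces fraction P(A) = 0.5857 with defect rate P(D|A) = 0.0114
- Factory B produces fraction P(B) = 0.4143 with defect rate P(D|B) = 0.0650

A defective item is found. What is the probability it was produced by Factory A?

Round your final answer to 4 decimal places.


Let A = from Factory A, D = defective

Given:
- P(A) = 0.5857, P(B) = 0.4143
- P(D|A) = 0.0114, P(D|B) = 0.0650

Step 1: Find P(D)
P(D) = P(D|A)P(A) + P(D|B)P(B)
     = 0.0114 × 0.5857 + 0.0650 × 0.4143
     = 0.00667698 + 0.02692950
     = 0.03360648

Step 2: Apply Bayes' theorem
P(A|D) = P(D|A)P(A) / P(D)
       = 0.00667698 / 0.03360648
       = 0.1987


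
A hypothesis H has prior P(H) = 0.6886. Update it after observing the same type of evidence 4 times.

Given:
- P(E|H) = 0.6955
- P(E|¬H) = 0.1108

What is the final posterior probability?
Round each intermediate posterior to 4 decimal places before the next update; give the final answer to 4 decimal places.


Sequential Bayesian updating:

Initial prior: P(H) = 0.6886

Update 1:
  P(E) = 0.6955 × 0.6886 + 0.1108 × 0.3114 = 0.47892130 + 0.03450312 = 0.51342442
  P(H|E) = 0.47892130 / 0.51342442 = 0.9328

Update 2:
  P(E) = 0.6955 × 0.9328 + 0.1108 × 0.0672 = 0.64876240 + 0.00744576 = 0.65620816
  P(H|E) = 0.64876240 / 0.65620816 = 0.9887

Update 3:
  P(E) = 0.6955 × 0.9887 + 0.1108 × 0.0113 = 0.68764085 + 0.00125204 = 0.68889289
  P(H|E) = 0.68764085 / 0.68889289 = 0.9982

Update 4:
  P(E) = 0.6955 × 0.9982 + 0.1108 × 0.0018 = 0.69424810 + 0.00019944 = 0.69444754
  P(H|E) = 0.69424810 / 0.69444754 = 0.9997

Final posterior: 0.9997


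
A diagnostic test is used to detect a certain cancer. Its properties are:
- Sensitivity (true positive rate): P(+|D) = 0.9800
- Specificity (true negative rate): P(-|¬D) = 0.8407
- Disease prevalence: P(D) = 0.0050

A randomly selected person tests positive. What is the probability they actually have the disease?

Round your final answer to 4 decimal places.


Let D = has disease, + = positive test

Given:
- P(D) = 0.0050 (prevalence)
- P(+|D) = 0.9800 (sensitivity)
- P(-|¬D) = 0.8407 (specificity)
- P(+|¬D) = 0.1593 (false positive rate = 1 - specificity)

Step 1: Find P(+)
P(+) = P(+|D)P(D) + P(+|¬D)P(¬D)
     = 0.9800 × 0.0050 + 0.1593 × 0.9950
     = 0.00490000 + 0.15850350
     = 0.16340350

Step 2: Apply Bayes' theorem for P(D|+)
P(D|+) = P(+|D)P(D) / P(+)
       = 0.00490000 / 0.16340350
       = 0.0300


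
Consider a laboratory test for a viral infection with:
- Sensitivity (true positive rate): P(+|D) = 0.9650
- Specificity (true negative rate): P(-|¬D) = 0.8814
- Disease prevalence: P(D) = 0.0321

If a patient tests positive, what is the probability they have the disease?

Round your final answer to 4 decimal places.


Let D = has disease, + = positive test

Given:
- P(D) = 0.0321 (prevalence)
- P(+|D) = 0.9650 (sensitivity)
- P(-|¬D) = 0.8814 (specificity)
- P(+|¬D) = 0.1186 (false positive rate = 1 - specificity)

Step 1: Find P(+)
P(+) = P(+|D)P(D) + P(+|¬D)P(¬D)
     = 0.9650 × 0.0321 + 0.1186 × 0.9679
     = 0.03097650 + 0.11479294
     = 0.14576944

Step 2: Apply Bayes' theorem for P(D|+)
P(D|+) = P(+|D)P(D) / P(+)
       = 0.03097650 / 0.14576944
       = 0.2125


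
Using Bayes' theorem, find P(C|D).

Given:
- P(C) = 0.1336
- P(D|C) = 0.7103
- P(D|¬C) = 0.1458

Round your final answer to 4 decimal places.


Bayes' theorem: P(C|D) = P(D|C) × P(C) / P(D)

Step 1: Calculate P(D) using law of total probability
P(D) = P(D|C)P(C) + P(D|¬C)P(¬C)
     = 0.7103 × 0.1336 + 0.1458 × 0.8664
     = 0.09489608 + 0.12632112
     = 0.22121720

Step 2: Apply Bayes' theorem
P(C|D) = P(D|C) × P(C) / P(D)
       = 0.09489608 / 0.22121720
       = 0.4290


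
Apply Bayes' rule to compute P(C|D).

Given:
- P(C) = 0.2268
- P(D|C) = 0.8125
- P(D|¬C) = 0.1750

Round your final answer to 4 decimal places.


Bayes' theorem: P(C|D) = P(D|C) × P(C) / P(D)

Step 1: Calculate P(D) using law of total probability
P(D) = P(D|C)P(C) + P(D|¬C)P(¬C)
     = 0.8125 × 0.2268 + 0.1750 × 0.7732
     = 0.18427500 + 0.13531000
     = 0.31958500

Step 2: Apply Bayes' theorem
P(C|D) = P(D|C) × P(C) / P(D)
       = 0.18427500 / 0.31958500
       = 0.5766


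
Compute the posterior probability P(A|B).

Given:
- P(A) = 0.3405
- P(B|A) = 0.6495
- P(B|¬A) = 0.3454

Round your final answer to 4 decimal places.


Bayes' theorem: P(A|B) = P(B|A) × P(A) / P(B)

Step 1: Calculate P(B) using law of total probability
P(B) = P(B|A)P(A) + P(B|¬A)P(¬A)
     = 0.6495 × 0.3405 + 0.3454 × 0.6595
     = 0.22115475 + 0.22779130
     = 0.44894605

Step 2: Apply Bayes' theorem
P(A|B) = P(B|A) × P(A) / P(B)
       = 0.22115475 / 0.44894605
       = 0.4926


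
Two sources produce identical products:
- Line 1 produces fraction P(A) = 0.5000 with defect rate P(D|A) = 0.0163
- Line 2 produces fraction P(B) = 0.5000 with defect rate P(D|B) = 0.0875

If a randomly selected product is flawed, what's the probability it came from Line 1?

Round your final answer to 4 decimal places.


Let A = from Line 1, D = flawed

Given:
- P(A) = 0.5000, P(B) = 0.5000
- P(D|A) = 0.0163, P(D|B) = 0.0875

Step 1: Find P(D)
P(D) = P(D|A)P(A) + P(D|B)P(B)
     = 0.0163 × 0.5000 + 0.0875 × 0.5000
     = 0.00815000 + 0.04375000
     = 0.05190000

Step 2: Apply Bayes' theorem
P(A|D) = P(D|A)P(A) / P(D)
       = 0.00815000 / 0.05190000
       = 0.1570


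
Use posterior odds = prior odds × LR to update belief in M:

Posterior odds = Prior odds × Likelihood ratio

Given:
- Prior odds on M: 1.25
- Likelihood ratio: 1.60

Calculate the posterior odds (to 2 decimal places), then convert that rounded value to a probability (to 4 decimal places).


Step 1: Calculate posterior odds
Posterior odds = Prior odds × LR
               = 1.25 × 1.60
               = 2.00

Step 2: Convert to probability
P(M|E) = Posterior odds / (1 + Posterior odds)
       = 2.00 / (1 + 2.00)
       = 2.00 / 3.00
       = 0.6667

The evidence increased P(M) from 0.5556 to 0.6667.


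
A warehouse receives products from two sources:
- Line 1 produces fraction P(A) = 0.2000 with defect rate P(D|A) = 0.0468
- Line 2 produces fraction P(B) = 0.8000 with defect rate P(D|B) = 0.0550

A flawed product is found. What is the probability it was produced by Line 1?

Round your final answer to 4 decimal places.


Let A = from Line 1, D = flawed

Given:
- P(A) = 0.2000, P(B) = 0.8000
- P(D|A) = 0.0468, P(D|B) = 0.0550

Step 1: Find P(D)
P(D) = P(D|A)P(A) + P(D|B)P(B)
     = 0.0468 × 0.2000 + 0.0550 × 0.8000
     = 0.00936000 + 0.04400000
     = 0.05336000

Step 2: Apply Bayes' theorem
P(A|D) = P(D|A)P(A) / P(D)
       = 0.00936000 / 0.05336000
       = 0.1754
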